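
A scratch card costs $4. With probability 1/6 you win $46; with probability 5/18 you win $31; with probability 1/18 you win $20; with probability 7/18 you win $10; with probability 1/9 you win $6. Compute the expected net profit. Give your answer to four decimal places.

E[payout] = 46·1/6 + 31·5/18 + 20·1/18 + 10·7/18 + 6·1/9
 = 23/3 + 155/18 + 10/9 + 35/9 + 2/3
 = 395/18
Net = 395/18 - 4 = 323/18

17.9444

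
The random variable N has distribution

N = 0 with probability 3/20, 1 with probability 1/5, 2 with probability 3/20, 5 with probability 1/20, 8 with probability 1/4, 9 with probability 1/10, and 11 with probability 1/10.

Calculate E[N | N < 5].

P(N < 5) = 3/20 + 1/5 + 3/20 = 1/2.
E[N | N < 5] = [0·3/20 + 1·1/5 + 2·3/20] / (1/2)
 = 1/2 / (1/2)
 = 1

1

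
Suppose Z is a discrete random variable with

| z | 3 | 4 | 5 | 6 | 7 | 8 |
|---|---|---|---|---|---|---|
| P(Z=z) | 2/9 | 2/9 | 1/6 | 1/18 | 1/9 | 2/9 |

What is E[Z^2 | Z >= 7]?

59

P(Z >= 7) = 1/9 + 2/9 = 1/3.
E[Z^2 | Z >= 7] = [49·1/9 + 64·2/9] / (1/3)
 = 59/3 / (1/3)
 = 59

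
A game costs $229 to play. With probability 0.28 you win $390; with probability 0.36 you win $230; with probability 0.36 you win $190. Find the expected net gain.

31.4

E[payout] = 390·0.28 + 230·0.36 + 190·0.36
 = 109.2 + 82.8 + 68.4
 = 260.4
Net = 260.4 - 229 = 31.4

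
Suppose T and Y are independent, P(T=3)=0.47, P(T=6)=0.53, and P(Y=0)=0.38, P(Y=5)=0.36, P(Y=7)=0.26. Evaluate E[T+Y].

8.21

E[T+Y] = Σ_t Σ_y (t+y) · P(T=t)P(Y=y)
 = 3·0.1786 + 8·0.1692 + 10·0.1222 + 6·0.2014 + 11·0.1908 + 13·0.1378
 = 0.5358 + 1.3536 + 1.222 + 1.2084 + 2.0988 + 1.7914
 = 8.21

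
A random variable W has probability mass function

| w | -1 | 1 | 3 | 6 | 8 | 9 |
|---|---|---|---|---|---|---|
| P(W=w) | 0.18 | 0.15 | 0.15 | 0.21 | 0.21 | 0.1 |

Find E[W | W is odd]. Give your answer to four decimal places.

2.2759

P(W is odd) = 0.18 + 0.15 + 0.15 + 0.1 = 0.58.
E[W | W is odd] = [(-1)·0.18 + 1·0.15 + 3·0.15 + 9·0.1] / 0.58
 = 1.32 / 0.58
 = 66/29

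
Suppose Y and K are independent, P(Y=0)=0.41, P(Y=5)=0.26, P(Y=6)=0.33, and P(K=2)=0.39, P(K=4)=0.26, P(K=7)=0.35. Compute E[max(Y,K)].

E[max(Y,K)] = Σ_y Σ_k max(y,k) · P(Y=y)P(K=k)
 = 2·0.1599 + 4·0.1066 + 7·0.1435 + 5·0.1014 + 5·0.0676 + 7·0.091 + 6·0.1287 + 6·0.0858 + 7·0.1155
 = 0.3198 + 0.4264 + 1.0045 + 0.507 + 0.338 + 0.637 + 0.7722 + 0.5148 + 0.8085
 = 5.3282

5.3282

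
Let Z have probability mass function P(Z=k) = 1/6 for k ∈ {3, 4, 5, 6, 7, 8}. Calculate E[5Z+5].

E[5Z+5] = Σ (5z+5)·P(Z=z)
 = 20·1/6 + 25·1/6 + 30·1/6 + 35·1/6 + 40·1/6 + 45·1/6
 = 10/3 + 25/6 + 5 + 35/6 + 20/3 + 15/2
 = 65/2

32.5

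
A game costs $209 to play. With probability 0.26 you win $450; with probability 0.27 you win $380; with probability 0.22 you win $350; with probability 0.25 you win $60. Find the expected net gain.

102.6

E[payout] = 450·0.26 + 380·0.27 + 350·0.22 + 60·0.25
 = 117 + 102.6 + 77 + 15
 = 311.6
Net = 311.6 - 209 = 102.6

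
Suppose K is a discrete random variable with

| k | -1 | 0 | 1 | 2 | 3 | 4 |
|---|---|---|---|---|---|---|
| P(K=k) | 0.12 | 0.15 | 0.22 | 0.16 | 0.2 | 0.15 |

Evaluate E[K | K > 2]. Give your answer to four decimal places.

P(K > 2) = 0.2 + 0.15 = 0.35.
E[K | K > 2] = [3·0.2 + 4·0.15] / 0.35
 = 1.2 / 0.35
 = 24/7

3.4286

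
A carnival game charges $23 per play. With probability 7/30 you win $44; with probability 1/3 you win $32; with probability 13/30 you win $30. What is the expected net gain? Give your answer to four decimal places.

E[payout] = 44·7/30 + 32·1/3 + 30·13/30
 = 154/15 + 32/3 + 13
 = 509/15
Net = 509/15 - 23 = 164/15

10.9333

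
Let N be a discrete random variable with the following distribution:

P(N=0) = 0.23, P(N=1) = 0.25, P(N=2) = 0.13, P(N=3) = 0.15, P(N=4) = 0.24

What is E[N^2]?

5.96

E[N^2] = Σ n^2·P(N=n)
 = 0·0.23 + 1·0.25 + 4·0.13 + 9·0.15 + 16·0.24
 = 0 + 0.25 + 0.52 + 1.35 + 3.84
 = 5.96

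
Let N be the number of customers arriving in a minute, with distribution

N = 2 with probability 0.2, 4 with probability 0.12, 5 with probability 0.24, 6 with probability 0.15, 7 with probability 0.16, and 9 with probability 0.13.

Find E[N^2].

32.49

E[N^2] = Σ n^2·P(N=n)
 = 4·0.2 + 16·0.12 + 25·0.24 + 36·0.15 + 49·0.16 + 81·0.13
 = 0.8 + 1.92 + 6 + 5.4 + 7.84 + 10.53
 = 32.49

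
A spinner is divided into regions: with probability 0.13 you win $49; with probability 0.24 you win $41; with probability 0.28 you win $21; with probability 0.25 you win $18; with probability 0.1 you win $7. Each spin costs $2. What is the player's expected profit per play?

E[payout] = 49·0.13 + 41·0.24 + 21·0.28 + 18·0.25 + 7·0.1
 = 6.37 + 9.84 + 5.88 + 4.5 + 0.7
 = 27.29
Net = 27.29 - 2 = 25.29

25.29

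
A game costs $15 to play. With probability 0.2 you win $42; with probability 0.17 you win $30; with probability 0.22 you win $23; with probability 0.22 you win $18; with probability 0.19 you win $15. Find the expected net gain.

10.37

E[payout] = 42·0.2 + 30·0.17 + 23·0.22 + 18·0.22 + 15·0.19
 = 8.4 + 5.1 + 5.06 + 3.96 + 2.85
 = 25.37
Net = 25.37 - 15 = 10.37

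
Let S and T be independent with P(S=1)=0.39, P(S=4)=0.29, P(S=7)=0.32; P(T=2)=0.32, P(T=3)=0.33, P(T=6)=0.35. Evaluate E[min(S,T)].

E[min(S,T)] = Σ_s Σ_t min(s,t) · P(S=s)P(T=t)
 = 1·0.1248 + 1·0.1287 + 1·0.1365 + 2·0.0928 + 3·0.0957 + 4·0.1015 + 2·0.1024 + 3·0.1056 + 6·0.112
 = 0.1248 + 0.1287 + 0.1365 + 0.1856 + 0.2871 + 0.406 + 0.2048 + 0.3168 + 0.672
 = 2.4623

2.4623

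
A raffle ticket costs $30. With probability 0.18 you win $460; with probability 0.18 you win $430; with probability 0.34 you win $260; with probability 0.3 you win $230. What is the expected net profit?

E[payout] = 460·0.18 + 430·0.18 + 260·0.34 + 230·0.3
 = 82.8 + 77.4 + 88.4 + 69
 = 317.6
Net = 317.6 - 30 = 287.6

287.6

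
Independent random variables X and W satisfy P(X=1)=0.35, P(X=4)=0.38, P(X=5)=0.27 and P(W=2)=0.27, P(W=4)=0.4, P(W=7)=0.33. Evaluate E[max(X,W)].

E[max(X,W)] = Σ_x Σ_w max(x,w) · P(X=x)P(W=w)
 = 2·0.0945 + 4·0.14 + 7·0.1155 + 4·0.1026 + 4·0.152 + 7·0.1254 + 5·0.0729 + 5·0.108 + 7·0.0891
 = 0.189 + 0.56 + 0.8085 + 0.4104 + 0.608 + 0.8778 + 0.3645 + 0.54 + 0.6237
 = 4.9819

4.9819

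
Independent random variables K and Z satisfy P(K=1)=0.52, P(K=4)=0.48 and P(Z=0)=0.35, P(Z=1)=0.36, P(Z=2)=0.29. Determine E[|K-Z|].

1.8016

E[|K-Z|] = Σ_k Σ_z |k-z| · P(K=k)P(Z=z)
 = 1·0.182 + 0·0.1872 + 1·0.1508 + 4·0.168 + 3·0.1728 + 2·0.1392
 = 0.182 + 0 + 0.1508 + 0.672 + 0.5184 + 0.2784
 = 1.8016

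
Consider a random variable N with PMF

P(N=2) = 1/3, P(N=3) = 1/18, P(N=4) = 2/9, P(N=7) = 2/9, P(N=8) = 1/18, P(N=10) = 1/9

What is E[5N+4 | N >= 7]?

P(N >= 7) = 2/9 + 1/18 + 1/9 = 7/18.
E[5N+4 | N >= 7] = [39·2/9 + 44·1/18 + 54·1/9] / (7/18)
 = 154/9 / (7/18)
 = 44

44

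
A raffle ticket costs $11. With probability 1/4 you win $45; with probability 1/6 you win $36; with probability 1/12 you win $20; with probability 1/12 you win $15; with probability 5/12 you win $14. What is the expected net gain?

E[payout] = 45·1/4 + 36·1/6 + 20·1/12 + 15·1/12 + 14·5/12
 = 45/4 + 6 + 5/3 + 5/4 + 35/6
 = 26
Net = 26 - 11 = 15

15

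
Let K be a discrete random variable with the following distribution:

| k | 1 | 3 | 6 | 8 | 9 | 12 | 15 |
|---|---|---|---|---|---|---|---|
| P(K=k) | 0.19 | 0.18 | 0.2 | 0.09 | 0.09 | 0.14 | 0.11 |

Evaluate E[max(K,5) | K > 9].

13.32

P(K > 9) = 0.14 + 0.11 = 0.25.
E[max(K,5) | K > 9] = [12·0.14 + 15·0.11] / 0.25
 = 3.33 / 0.25
 = 333/25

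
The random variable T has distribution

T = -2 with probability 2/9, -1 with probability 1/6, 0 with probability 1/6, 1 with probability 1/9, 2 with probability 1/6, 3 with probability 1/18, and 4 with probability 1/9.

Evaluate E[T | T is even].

0.5

P(T is even) = 2/9 + 1/6 + 1/6 + 1/9 = 2/3.
E[T | T is even] = [(-2)·2/9 + 0·1/6 + 2·1/6 + 4·1/9] / (2/3)
 = 1/3 / (2/3)
 = 1/2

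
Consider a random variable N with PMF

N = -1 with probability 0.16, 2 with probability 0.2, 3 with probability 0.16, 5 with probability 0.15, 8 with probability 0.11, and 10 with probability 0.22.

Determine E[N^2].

35.19

E[N^2] = Σ n^2·P(N=n)
 = 1·0.16 + 4·0.2 + 9·0.16 + 25·0.15 + 64·0.11 + 100·0.22
 = 0.16 + 0.8 + 1.44 + 3.75 + 7.04 + 22
 = 35.19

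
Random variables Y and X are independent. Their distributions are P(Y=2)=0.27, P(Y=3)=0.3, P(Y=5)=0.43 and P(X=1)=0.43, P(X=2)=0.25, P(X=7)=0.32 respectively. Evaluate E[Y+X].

6.76

E[Y+X] = Σ_y Σ_x (y+x) · P(Y=y)P(X=x)
 = 3·0.1161 + 4·0.0675 + 9·0.0864 + 4·0.129 + 5·0.075 + 10·0.096 + 6·0.1849 + 7·0.1075 + 12·0.1376
 = 0.3483 + 0.27 + 0.7776 + 0.516 + 0.375 + 0.96 + 1.1094 + 0.7525 + 1.6512
 = 6.76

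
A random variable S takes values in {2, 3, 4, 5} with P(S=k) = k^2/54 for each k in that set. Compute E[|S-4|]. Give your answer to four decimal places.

E[|S-4|] = Σ |s-4|·P(S=s)
 = 2·2/27 + 1·1/6 + 0·8/27 + 1·25/54
 = 4/27 + 1/6 + 0 + 25/54
 = 7/9

0.7778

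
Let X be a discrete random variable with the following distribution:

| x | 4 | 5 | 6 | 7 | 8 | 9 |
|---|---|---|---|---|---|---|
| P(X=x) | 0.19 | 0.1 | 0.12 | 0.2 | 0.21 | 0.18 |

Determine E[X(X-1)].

E[X(X-1)] = Σ x(x-1)·P(X=x)
 = 12·0.19 + 20·0.1 + 30·0.12 + 42·0.2 + 56·0.21 + 72·0.18
 = 2.28 + 2 + 3.6 + 8.4 + 11.76 + 12.96
 = 41

41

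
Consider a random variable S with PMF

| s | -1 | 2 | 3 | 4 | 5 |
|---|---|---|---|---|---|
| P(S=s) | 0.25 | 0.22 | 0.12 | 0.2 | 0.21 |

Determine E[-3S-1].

E[-3S-1] = Σ (-3s-1)·P(S=s)
 = 2·0.25 + (-7)·0.22 + (-10)·0.12 + (-13)·0.2 + (-16)·0.21
 = 0.5 + (-1.54) + (-1.2) + (-2.6) + (-3.36)
 = -8.2

-8.2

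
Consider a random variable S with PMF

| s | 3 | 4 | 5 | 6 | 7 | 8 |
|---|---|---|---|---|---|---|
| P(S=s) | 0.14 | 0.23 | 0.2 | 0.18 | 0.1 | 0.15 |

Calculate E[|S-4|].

E[|S-4|] = Σ |s-4|·P(S=s)
 = 1·0.14 + 0·0.23 + 1·0.2 + 2·0.18 + 3·0.1 + 4·0.15
 = 0.14 + 0 + 0.2 + 0.36 + 0.3 + 0.6
 = 1.6

1.6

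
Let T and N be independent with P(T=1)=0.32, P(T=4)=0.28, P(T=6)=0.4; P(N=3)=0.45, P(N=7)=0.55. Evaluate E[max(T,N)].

E[max(T,N)] = Σ_t Σ_n max(t,n) · P(T=t)P(N=n)
 = 3·0.144 + 7·0.176 + 4·0.126 + 7·0.154 + 6·0.18 + 7·0.22
 = 0.432 + 1.232 + 0.504 + 1.078 + 1.08 + 1.54
 = 5.866

5.866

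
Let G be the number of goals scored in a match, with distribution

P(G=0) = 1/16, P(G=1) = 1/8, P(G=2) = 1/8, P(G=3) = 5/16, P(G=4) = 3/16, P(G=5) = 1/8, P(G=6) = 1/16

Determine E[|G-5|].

2.0625

E[|G-5|] = Σ |g-5|·P(G=g)
 = 5·1/16 + 4·1/8 + 3·1/8 + 2·5/16 + 1·3/16 + 0·1/8 + 1·1/16
 = 5/16 + 1/2 + 3/8 + 5/8 + 3/16 + 0 + 1/16
 = 33/16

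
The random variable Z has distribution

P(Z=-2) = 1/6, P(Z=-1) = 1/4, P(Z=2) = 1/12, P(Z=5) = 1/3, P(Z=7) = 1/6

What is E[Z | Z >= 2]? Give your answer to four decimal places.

5.1429

P(Z >= 2) = 1/12 + 1/3 + 1/6 = 7/12.
E[Z | Z >= 2] = [2·1/12 + 5·1/3 + 7·1/6] / (7/12)
 = 3 / (7/12)
 = 36/7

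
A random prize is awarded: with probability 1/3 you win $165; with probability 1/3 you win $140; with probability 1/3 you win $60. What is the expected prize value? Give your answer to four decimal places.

121.6667

E[payout] = 165·1/3 + 140·1/3 + 60·1/3
 = 55 + 140/3 + 20
 = 365/3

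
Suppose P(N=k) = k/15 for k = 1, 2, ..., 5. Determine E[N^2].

15

E[N^2] = Σ n^2·P(N=n)
 = 1·1/15 + 4·2/15 + 9·1/5 + 16·4/15 + 25·1/3
 = 1/15 + 8/15 + 9/5 + 64/15 + 25/3
 = 15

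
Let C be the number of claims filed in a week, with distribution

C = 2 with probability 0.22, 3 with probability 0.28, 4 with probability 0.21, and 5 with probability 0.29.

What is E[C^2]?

E[C^2] = Σ c^2·P(C=c)
 = 4·0.22 + 9·0.28 + 16·0.21 + 25·0.29
 = 0.88 + 2.52 + 3.36 + 7.25
 = 14.01

14.01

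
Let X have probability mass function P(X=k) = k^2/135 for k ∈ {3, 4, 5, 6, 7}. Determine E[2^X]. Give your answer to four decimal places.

E[2^X] = Σ 2^x·P(X=x)
 = 8·1/15 + 16·16/135 + 32·5/27 + 64·4/15 + 128·49/135
 = 8/15 + 256/135 + 160/27 + 256/15 + 6272/135
 = 9704/135

71.8815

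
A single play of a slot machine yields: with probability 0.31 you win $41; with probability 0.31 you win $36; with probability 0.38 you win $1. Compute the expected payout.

E[payout] = 41·0.31 + 36·0.31 + 1·0.38
 = 12.71 + 11.16 + 0.38
 = 24.25

24.25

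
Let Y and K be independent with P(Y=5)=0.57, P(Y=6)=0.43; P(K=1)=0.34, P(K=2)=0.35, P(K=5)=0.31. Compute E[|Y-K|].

2.84

E[|Y-K|] = Σ_y Σ_k |y-k| · P(Y=y)P(K=k)
 = 4·0.1938 + 3·0.1995 + 0·0.1767 + 5·0.1462 + 4·0.1505 + 1·0.1333
 = 0.7752 + 0.5985 + 0 + 0.731 + 0.602 + 0.1333
 = 2.84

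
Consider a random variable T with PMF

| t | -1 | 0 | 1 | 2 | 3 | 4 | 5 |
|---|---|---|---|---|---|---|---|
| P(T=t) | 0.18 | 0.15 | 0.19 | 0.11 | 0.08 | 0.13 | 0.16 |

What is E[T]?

1.79

E[T] = Σ t·P(T=t)
 = (-1)·0.18 + 0·0.15 + 1·0.19 + 2·0.11 + 3·0.08 + 4·0.13 + 5·0.16
 = (-0.18) + 0 + 0.19 + 0.22 + 0.24 + 0.52 + 0.8
 = 1.79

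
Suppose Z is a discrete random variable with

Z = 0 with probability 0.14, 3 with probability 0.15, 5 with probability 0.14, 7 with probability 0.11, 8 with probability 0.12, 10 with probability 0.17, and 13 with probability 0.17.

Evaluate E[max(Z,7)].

E[max(Z,7)] = Σ max(z,7)·P(Z=z)
 = 7·0.14 + 7·0.15 + 7·0.14 + 7·0.11 + 8·0.12 + 10·0.17 + 13·0.17
 = 0.98 + 1.05 + 0.98 + 0.77 + 0.96 + 1.7 + 2.21
 = 8.65

8.65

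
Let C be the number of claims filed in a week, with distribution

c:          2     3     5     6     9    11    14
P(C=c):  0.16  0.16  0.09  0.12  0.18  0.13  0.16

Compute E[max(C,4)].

7.74

E[max(C,4)] = Σ max(c,4)·P(C=c)
 = 4·0.16 + 4·0.16 + 5·0.09 + 6·0.12 + 9·0.18 + 11·0.13 + 14·0.16
 = 0.64 + 0.64 + 0.45 + 0.72 + 1.62 + 1.43 + 2.24
 = 7.74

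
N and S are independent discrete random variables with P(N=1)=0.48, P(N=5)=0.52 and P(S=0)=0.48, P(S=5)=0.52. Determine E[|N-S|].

2.4768

E[|N-S|] = Σ_n Σ_s |n-s| · P(N=n)P(S=s)
 = 1·0.2304 + 4·0.2496 + 5·0.2496 + 0·0.2704
 = 0.2304 + 0.9984 + 1.248 + 0
 = 2.4768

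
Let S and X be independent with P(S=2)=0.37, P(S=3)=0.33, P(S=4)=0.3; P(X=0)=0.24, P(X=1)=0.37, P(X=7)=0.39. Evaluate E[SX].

9.083

E[SX] = Σ_s Σ_x sx · P(S=s)P(X=x)
 = 0·0.0888 + 2·0.1369 + 14·0.1443 + 0·0.0792 + 3·0.1221 + 21·0.1287 + 0·0.072 + 4·0.111 + 28·0.117
 = 0 + 0.2738 + 2.0202 + 0 + 0.3663 + 2.7027 + 0 + 0.444 + 3.276
 = 9.083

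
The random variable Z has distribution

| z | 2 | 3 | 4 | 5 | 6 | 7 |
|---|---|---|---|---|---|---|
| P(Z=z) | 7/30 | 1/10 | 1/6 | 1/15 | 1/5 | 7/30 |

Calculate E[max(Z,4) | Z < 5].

4

P(Z < 5) = 7/30 + 1/10 + 1/6 = 1/2.
E[max(Z,4) | Z < 5] = [4·7/30 + 4·1/10 + 4·1/6] / (1/2)
 = 2 / (1/2)
 = 4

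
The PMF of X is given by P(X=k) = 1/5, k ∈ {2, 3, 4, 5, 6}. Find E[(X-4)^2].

2

E[(X-4)^2] = Σ (x-4)^2·P(X=x)
 = 4·1/5 + 1·1/5 + 0·1/5 + 1·1/5 + 4·1/5
 = 4/5 + 1/5 + 0 + 1/5 + 4/5
 = 2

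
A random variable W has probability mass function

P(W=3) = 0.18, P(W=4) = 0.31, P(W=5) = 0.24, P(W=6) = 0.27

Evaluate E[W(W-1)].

17.7

E[W(W-1)] = Σ w(w-1)·P(W=w)
 = 6·0.18 + 12·0.31 + 20·0.24 + 30·0.27
 = 1.08 + 3.72 + 4.8 + 8.1
 = 17.7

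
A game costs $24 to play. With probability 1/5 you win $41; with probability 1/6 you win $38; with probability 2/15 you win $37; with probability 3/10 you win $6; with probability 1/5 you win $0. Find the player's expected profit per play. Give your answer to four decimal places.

-2.7333

E[payout] = 41·1/5 + 38·1/6 + 37·2/15 + 6·3/10 + 0·1/5
 = 41/5 + 19/3 + 74/15 + 9/5 + 0
 = 319/15
Net = 319/15 - 24 = -41/15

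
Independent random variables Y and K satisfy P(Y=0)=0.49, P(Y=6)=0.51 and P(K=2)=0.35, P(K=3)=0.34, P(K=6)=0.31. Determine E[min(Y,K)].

1.8258

E[min(Y,K)] = Σ_y Σ_k min(y,k) · P(Y=y)P(K=k)
 = 0·0.1715 + 0·0.1666 + 0·0.1519 + 2·0.1785 + 3·0.1734 + 6·0.1581
 = 0 + 0 + 0 + 0.357 + 0.5202 + 0.9486
 = 1.8258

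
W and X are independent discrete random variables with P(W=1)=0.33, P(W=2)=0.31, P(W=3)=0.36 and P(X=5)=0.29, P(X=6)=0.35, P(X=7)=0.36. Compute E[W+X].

E[W+X] = Σ_w Σ_x (w+x) · P(W=w)P(X=x)
 = 6·0.0957 + 7·0.1155 + 8·0.1188 + 7·0.0899 + 8·0.1085 + 9·0.1116 + 8·0.1044 + 9·0.126 + 10·0.1296
 = 0.5742 + 0.8085 + 0.9504 + 0.6293 + 0.868 + 1.0044 + 0.8352 + 1.134 + 1.296
 = 8.1

8.1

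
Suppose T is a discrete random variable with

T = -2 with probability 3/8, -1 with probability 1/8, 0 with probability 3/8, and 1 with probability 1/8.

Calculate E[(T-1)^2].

4.25

E[(T-1)^2] = Σ (t-1)^2·P(T=t)
 = 9·3/8 + 4·1/8 + 1·3/8 + 0·1/8
 = 27/8 + 1/2 + 3/8 + 0
 = 17/4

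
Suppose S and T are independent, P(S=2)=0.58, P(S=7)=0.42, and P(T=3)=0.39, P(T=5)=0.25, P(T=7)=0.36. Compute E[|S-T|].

2.5704

E[|S-T|] = Σ_s Σ_t |s-t| · P(S=s)P(T=t)
 = 1·0.2262 + 3·0.145 + 5·0.2088 + 4·0.1638 + 2·0.105 + 0·0.1512
 = 0.2262 + 0.435 + 1.044 + 0.6552 + 0.21 + 0
 = 2.5704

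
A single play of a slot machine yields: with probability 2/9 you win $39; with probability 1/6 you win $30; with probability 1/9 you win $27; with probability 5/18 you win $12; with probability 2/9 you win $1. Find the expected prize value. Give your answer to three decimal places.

E[payout] = 39·2/9 + 30·1/6 + 27·1/9 + 12·5/18 + 1·2/9
 = 26/3 + 5 + 3 + 10/3 + 2/9
 = 182/9

20.222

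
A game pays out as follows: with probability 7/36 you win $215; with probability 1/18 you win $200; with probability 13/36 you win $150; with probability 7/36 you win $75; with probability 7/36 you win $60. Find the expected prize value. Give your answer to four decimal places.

133.3333

E[payout] = 215·7/36 + 200·1/18 + 150·13/36 + 75·7/36 + 60·7/36
 = 1505/36 + 100/9 + 325/6 + 175/12 + 35/3
 = 400/3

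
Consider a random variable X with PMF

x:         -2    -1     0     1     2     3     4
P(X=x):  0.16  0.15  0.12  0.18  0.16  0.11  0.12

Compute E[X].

E[X] = Σ x·P(X=x)
 = (-2)·0.16 + (-1)·0.15 + 0·0.12 + 1·0.18 + 2·0.16 + 3·0.11 + 4·0.12
 = (-0.32) + (-0.15) + 0 + 0.18 + 0.32 + 0.33 + 0.48
 = 0.84

0.84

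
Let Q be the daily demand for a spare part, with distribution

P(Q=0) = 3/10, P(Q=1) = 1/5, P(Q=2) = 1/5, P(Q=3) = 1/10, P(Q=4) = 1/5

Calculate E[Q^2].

5.1

E[Q^2] = Σ q^2·P(Q=q)
 = 0·3/10 + 1·1/5 + 4·1/5 + 9·1/10 + 16·1/5
 = 0 + 1/5 + 4/5 + 9/10 + 16/5
 = 51/10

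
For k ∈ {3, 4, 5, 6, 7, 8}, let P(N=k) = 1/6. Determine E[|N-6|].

E[|N-6|] = Σ |n-6|·P(N=n)
 = 3·1/6 + 2·1/6 + 1·1/6 + 0·1/6 + 1·1/6 + 2·1/6
 = 1/2 + 1/3 + 1/6 + 0 + 1/6 + 1/3
 = 3/2

1.5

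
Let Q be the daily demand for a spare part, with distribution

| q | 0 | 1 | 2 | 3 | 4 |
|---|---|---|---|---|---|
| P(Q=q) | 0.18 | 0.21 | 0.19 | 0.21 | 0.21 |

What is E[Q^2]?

E[Q^2] = Σ q^2·P(Q=q)
 = 0·0.18 + 1·0.21 + 4·0.19 + 9·0.21 + 16·0.21
 = 0 + 0.21 + 0.76 + 1.89 + 3.36
 = 6.22

6.22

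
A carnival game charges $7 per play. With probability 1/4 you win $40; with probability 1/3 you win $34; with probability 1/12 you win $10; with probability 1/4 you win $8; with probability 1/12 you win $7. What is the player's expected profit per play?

17.75

E[payout] = 40·1/4 + 34·1/3 + 10·1/12 + 8·1/4 + 7·1/12
 = 10 + 34/3 + 5/6 + 2 + 7/12
 = 99/4
Net = 99/4 - 7 = 71/4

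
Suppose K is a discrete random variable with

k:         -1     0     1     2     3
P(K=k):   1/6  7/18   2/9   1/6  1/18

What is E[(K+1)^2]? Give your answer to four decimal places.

3.6667

E[(K+1)^2] = Σ (k+1)^2·P(K=k)
 = 0·1/6 + 1·7/18 + 4·2/9 + 9·1/6 + 16·1/18
 = 0 + 7/18 + 8/9 + 3/2 + 8/9
 = 11/3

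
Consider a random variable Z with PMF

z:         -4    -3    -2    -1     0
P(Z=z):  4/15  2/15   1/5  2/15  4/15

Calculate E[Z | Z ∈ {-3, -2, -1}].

P(Z ∈ {-3, -2, -1}) = 2/15 + 1/5 + 2/15 = 7/15.
E[Z | Z ∈ {-3, -2, -1}] = [(-3)·2/15 + (-2)·1/5 + (-1)·2/15] / (7/15)
 = -14/15 / (7/15)
 = -2

-2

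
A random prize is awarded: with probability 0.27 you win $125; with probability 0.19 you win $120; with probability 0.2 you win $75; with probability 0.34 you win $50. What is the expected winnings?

88.55

E[payout] = 125·0.27 + 120·0.19 + 75·0.2 + 50·0.34
 = 33.75 + 22.8 + 15 + 17
 = 88.55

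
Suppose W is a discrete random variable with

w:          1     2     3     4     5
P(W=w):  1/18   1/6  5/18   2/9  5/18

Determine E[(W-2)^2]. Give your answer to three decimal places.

3.722

E[(W-2)^2] = Σ (w-2)^2·P(W=w)
 = 1·1/18 + 0·1/6 + 1·5/18 + 4·2/9 + 9·5/18
 = 1/18 + 0 + 5/18 + 8/9 + 5/2
 = 67/18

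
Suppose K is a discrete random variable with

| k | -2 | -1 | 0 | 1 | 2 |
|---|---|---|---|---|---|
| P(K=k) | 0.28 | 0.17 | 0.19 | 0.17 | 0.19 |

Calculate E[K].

E[K] = Σ k·P(K=k)
 = (-2)·0.28 + (-1)·0.17 + 0·0.19 + 1·0.17 + 2·0.19
 = (-0.56) + (-0.17) + 0 + 0.17 + 0.38
 = -0.18

-0.18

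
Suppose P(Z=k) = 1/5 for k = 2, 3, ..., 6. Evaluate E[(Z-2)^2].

E[(Z-2)^2] = Σ (z-2)^2·P(Z=z)
 = 0·1/5 + 1·1/5 + 4·1/5 + 9·1/5 + 16·1/5
 = 0 + 1/5 + 4/5 + 9/5 + 16/5
 = 6

6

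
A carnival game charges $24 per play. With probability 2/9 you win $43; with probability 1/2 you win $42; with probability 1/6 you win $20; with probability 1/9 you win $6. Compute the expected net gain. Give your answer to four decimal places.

E[payout] = 43·2/9 + 42·1/2 + 20·1/6 + 6·1/9
 = 86/9 + 21 + 10/3 + 2/3
 = 311/9
Net = 311/9 - 24 = 95/9

10.5556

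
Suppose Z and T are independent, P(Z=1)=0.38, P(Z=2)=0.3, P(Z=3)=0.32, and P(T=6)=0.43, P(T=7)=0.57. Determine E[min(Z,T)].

1.94

E[min(Z,T)] = Σ_z Σ_t min(z,t) · P(Z=z)P(T=t)
 = 1·0.1634 + 1·0.2166 + 2·0.129 + 2·0.171 + 3·0.1376 + 3·0.1824
 = 0.1634 + 0.2166 + 0.258 + 0.342 + 0.4128 + 0.5472
 = 1.94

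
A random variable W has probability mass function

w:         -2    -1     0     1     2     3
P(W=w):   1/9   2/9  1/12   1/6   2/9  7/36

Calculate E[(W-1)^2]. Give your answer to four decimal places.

2.9722

E[(W-1)^2] = Σ (w-1)^2·P(W=w)
 = 9·1/9 + 4·2/9 + 1·1/12 + 0·1/6 + 1·2/9 + 4·7/36
 = 1 + 8/9 + 1/12 + 0 + 2/9 + 7/9
 = 107/36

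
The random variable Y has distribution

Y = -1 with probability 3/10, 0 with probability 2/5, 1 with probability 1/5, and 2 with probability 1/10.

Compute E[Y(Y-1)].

E[Y(Y-1)] = Σ y(y-1)·P(Y=y)
 = 2·3/10 + 0·2/5 + 0·1/5 + 2·1/10
 = 3/5 + 0 + 0 + 1/5
 = 4/5

0.8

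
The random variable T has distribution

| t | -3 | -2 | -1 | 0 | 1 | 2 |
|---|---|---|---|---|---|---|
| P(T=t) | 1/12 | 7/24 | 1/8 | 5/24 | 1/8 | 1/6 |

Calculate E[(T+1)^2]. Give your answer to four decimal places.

2.8333

E[(T+1)^2] = Σ (t+1)^2·P(T=t)
 = 4·1/12 + 1·7/24 + 0·1/8 + 1·5/24 + 4·1/8 + 9·1/6
 = 1/3 + 7/24 + 0 + 5/24 + 1/2 + 3/2
 = 17/6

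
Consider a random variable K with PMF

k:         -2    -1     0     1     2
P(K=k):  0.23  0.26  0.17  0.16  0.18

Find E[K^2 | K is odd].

P(K is odd) = 0.26 + 0.16 = 0.42.
E[K^2 | K is odd] = [1·0.26 + 1·0.16] / 0.42
 = 0.42 / 0.42
 = 1

1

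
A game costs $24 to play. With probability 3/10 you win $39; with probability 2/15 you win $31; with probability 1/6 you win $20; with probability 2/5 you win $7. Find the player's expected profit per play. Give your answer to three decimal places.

E[payout] = 39·3/10 + 31·2/15 + 20·1/6 + 7·2/5
 = 117/10 + 62/15 + 10/3 + 14/5
 = 659/30
Net = 659/30 - 24 = -61/30

-2.033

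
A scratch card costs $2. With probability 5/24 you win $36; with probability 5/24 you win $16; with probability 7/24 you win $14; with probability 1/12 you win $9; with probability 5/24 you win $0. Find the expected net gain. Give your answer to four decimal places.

13.6667

E[payout] = 36·5/24 + 16·5/24 + 14·7/24 + 9·1/12 + 0·5/24
 = 15/2 + 10/3 + 49/12 + 3/4 + 0
 = 47/3
Net = 47/3 - 2 = 41/3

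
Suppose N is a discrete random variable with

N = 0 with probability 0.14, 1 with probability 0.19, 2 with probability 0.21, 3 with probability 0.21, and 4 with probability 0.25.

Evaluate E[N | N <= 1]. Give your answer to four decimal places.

0.5758

P(N <= 1) = 0.14 + 0.19 = 0.33.
E[N | N <= 1] = [0·0.14 + 1·0.19] / 0.33
 = 0.19 / 0.33
 = 19/33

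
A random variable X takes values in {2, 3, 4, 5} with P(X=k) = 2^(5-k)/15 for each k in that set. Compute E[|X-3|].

E[|X-3|] = Σ |x-3|·P(X=x)
 = 1·8/15 + 0·4/15 + 1·2/15 + 2·1/15
 = 8/15 + 0 + 2/15 + 2/15
 = 4/5

0.8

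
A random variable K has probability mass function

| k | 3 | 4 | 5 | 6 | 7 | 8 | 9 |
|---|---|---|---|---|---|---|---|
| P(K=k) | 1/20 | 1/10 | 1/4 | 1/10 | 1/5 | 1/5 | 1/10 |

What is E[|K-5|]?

E[|K-5|] = Σ |k-5|·P(K=k)
 = 2·1/20 + 1·1/10 + 0·1/4 + 1·1/10 + 2·1/5 + 3·1/5 + 4·1/10
 = 1/10 + 1/10 + 0 + 1/10 + 2/5 + 3/5 + 2/5
 = 17/10

1.7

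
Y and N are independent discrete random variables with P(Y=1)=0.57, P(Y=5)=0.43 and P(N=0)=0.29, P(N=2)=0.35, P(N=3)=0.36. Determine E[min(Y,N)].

E[min(Y,N)] = Σ_y Σ_n min(y,n) · P(Y=y)P(N=n)
 = 0·0.1653 + 1·0.1995 + 1·0.2052 + 0·0.1247 + 2·0.1505 + 3·0.1548
 = 0 + 0.1995 + 0.2052 + 0 + 0.301 + 0.4644
 = 1.1701

1.1701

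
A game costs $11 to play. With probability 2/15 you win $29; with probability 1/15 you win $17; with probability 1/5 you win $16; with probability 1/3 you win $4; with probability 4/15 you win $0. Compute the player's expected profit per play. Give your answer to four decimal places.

E[payout] = 29·2/15 + 17·1/15 + 16·1/5 + 4·1/3 + 0·4/15
 = 58/15 + 17/15 + 16/5 + 4/3 + 0
 = 143/15
Net = 143/15 - 11 = -22/15

-1.4667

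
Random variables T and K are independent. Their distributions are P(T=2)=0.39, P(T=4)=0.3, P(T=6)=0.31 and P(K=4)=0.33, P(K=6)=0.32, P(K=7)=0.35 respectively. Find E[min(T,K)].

E[min(T,K)] = Σ_t Σ_k min(t,k) · P(T=t)P(K=k)
 = 2·0.1287 + 2·0.1248 + 2·0.1365 + 4·0.099 + 4·0.096 + 4·0.105 + 4·0.1023 + 6·0.0992 + 6·0.1085
 = 0.2574 + 0.2496 + 0.273 + 0.396 + 0.384 + 0.42 + 0.4092 + 0.5952 + 0.651
 = 3.6354

3.6354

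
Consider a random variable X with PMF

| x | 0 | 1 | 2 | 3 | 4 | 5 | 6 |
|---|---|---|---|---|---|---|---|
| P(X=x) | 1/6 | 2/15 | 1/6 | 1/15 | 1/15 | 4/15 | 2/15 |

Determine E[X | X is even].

2.625

P(X is even) = 1/6 + 1/6 + 1/15 + 2/15 = 8/15.
E[X | X is even] = [0·1/6 + 2·1/6 + 4·1/15 + 6·2/15] / (8/15)
 = 7/5 / (8/15)
 = 21/8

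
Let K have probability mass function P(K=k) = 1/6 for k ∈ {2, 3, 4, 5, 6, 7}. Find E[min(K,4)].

3.5

E[min(K,4)] = Σ min(k,4)·P(K=k)
 = 2·1/6 + 3·1/6 + 4·1/6 + 4·1/6 + 4·1/6 + 4·1/6
 = 1/3 + 1/2 + 2/3 + 2/3 + 2/3 + 2/3
 = 7/2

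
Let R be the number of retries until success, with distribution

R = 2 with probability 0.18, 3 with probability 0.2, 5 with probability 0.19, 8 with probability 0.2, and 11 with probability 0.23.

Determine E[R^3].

E[R^3] = Σ r^3·P(R=r)
 = 8·0.18 + 27·0.2 + 125·0.19 + 512·0.2 + 1331·0.23
 = 1.44 + 5.4 + 23.75 + 102.4 + 306.13
 = 439.12

439.12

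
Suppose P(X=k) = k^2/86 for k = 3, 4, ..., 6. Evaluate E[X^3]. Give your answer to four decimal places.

E[X^3] = Σ x^3·P(X=x)
 = 27·9/86 + 64·8/43 + 125·25/86 + 216·18/43
 = 243/86 + 512/43 + 3125/86 + 3888/43
 = 6084/43

141.4884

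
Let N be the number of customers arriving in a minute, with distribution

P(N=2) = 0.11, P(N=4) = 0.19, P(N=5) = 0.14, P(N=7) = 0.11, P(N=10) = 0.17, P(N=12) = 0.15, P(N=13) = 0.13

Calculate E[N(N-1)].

65.3

E[N(N-1)] = Σ n(n-1)·P(N=n)
 = 2·0.11 + 12·0.19 + 20·0.14 + 42·0.11 + 90·0.17 + 132·0.15 + 156·0.13
 = 0.22 + 2.28 + 2.8 + 4.62 + 15.3 + 19.8 + 20.28
 = 65.3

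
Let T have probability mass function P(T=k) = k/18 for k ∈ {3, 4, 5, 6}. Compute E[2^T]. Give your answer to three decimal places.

E[2^T] = Σ 2^t·P(T=t)
 = 8·1/6 + 16·2/9 + 32·5/18 + 64·1/3
 = 4/3 + 32/9 + 80/9 + 64/3
 = 316/9

35.111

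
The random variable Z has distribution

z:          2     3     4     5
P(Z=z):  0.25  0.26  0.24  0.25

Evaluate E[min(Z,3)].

2.75

E[min(Z,3)] = Σ min(z,3)·P(Z=z)
 = 2·0.25 + 3·0.26 + 3·0.24 + 3·0.25
 = 0.5 + 0.78 + 0.72 + 0.75
 = 2.75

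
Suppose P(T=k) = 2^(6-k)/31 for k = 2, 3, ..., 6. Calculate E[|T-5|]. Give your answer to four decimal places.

2.2258

E[|T-5|] = Σ |t-5|·P(T=t)
 = 3·16/31 + 2·8/31 + 1·4/31 + 0·2/31 + 1·1/31
 = 48/31 + 16/31 + 4/31 + 0 + 1/31
 = 69/31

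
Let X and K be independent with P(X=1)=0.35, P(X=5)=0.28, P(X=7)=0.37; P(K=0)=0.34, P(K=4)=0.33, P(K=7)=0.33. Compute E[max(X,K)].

5.5643

E[max(X,K)] = Σ_x Σ_k max(x,k) · P(X=x)P(K=k)
 = 1·0.119 + 4·0.1155 + 7·0.1155 + 5·0.0952 + 5·0.0924 + 7·0.0924 + 7·0.1258 + 7·0.1221 + 7·0.1221
 = 0.119 + 0.462 + 0.8085 + 0.476 + 0.462 + 0.6468 + 0.8806 + 0.8547 + 0.8547
 = 5.5643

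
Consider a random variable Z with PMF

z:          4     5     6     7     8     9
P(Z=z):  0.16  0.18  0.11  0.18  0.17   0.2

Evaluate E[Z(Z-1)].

E[Z(Z-1)] = Σ z(z-1)·P(Z=z)
 = 12·0.16 + 20·0.18 + 30·0.11 + 42·0.18 + 56·0.17 + 72·0.2
 = 1.92 + 3.6 + 3.3 + 7.56 + 9.52 + 14.4
 = 40.3

40.3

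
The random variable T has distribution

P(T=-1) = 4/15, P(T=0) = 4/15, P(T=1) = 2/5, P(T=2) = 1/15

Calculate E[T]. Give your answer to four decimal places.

E[T] = Σ t·P(T=t)
 = (-1)·4/15 + 0·4/15 + 1·2/5 + 2·1/15
 = (-4/15) + 0 + 2/5 + 2/15
 = 4/15

0.2667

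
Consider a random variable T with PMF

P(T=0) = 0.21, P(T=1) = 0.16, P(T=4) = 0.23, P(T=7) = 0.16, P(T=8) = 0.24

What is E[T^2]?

27.04

E[T^2] = Σ t^2·P(T=t)
 = 0·0.21 + 1·0.16 + 16·0.23 + 49·0.16 + 64·0.24
 = 0 + 0.16 + 3.68 + 7.84 + 15.36
 = 27.04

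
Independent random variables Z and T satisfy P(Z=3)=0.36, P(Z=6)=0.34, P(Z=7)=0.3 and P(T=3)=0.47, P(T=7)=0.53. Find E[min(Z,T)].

E[min(Z,T)] = Σ_z Σ_t min(z,t) · P(Z=z)P(T=t)
 = 3·0.1692 + 3·0.1908 + 3·0.1598 + 6·0.1802 + 3·0.141 + 7·0.159
 = 0.5076 + 0.5724 + 0.4794 + 1.0812 + 0.423 + 1.113
 = 4.1766

4.1766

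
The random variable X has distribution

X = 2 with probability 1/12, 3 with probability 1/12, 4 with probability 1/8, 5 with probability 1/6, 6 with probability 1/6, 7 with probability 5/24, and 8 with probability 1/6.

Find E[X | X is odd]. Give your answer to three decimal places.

5.545

P(X is odd) = 1/12 + 1/6 + 5/24 = 11/24.
E[X | X is odd] = [3·1/12 + 5·1/6 + 7·5/24] / (11/24)
 = 61/24 / (11/24)
 = 61/11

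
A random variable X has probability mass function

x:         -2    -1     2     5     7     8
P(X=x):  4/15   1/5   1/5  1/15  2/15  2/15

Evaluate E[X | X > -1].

5.125

P(X > -1) = 1/5 + 1/15 + 2/15 + 2/15 = 8/15.
E[X | X > -1] = [2·1/5 + 5·1/15 + 7·2/15 + 8·2/15] / (8/15)
 = 41/15 / (8/15)
 = 41/8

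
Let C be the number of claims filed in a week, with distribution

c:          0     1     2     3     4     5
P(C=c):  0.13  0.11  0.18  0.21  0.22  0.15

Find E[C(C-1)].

7.26

E[C(C-1)] = Σ c(c-1)·P(C=c)
 = 0·0.13 + 0·0.11 + 2·0.18 + 6·0.21 + 12·0.22 + 20·0.15
 = 0 + 0 + 0.36 + 1.26 + 2.64 + 3
 = 7.26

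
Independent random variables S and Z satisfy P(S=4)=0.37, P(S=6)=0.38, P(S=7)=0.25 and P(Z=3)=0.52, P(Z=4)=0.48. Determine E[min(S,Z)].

3.48

E[min(S,Z)] = Σ_s Σ_z min(s,z) · P(S=s)P(Z=z)
 = 3·0.1924 + 4·0.1776 + 3·0.1976 + 4·0.1824 + 3·0.13 + 4·0.12
 = 0.5772 + 0.7104 + 0.5928 + 0.7296 + 0.39 + 0.48
 = 3.48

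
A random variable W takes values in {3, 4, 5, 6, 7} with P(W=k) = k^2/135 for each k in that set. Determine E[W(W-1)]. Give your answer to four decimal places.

28.7704

E[W(W-1)] = Σ w(w-1)·P(W=w)
 = 6·1/15 + 12·16/135 + 20·5/27 + 30·4/15 + 42·49/135
 = 2/5 + 64/45 + 100/27 + 8 + 686/45
 = 3884/135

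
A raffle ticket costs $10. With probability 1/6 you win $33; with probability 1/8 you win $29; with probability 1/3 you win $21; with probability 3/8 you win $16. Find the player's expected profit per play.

12.125

E[payout] = 33·1/6 + 29·1/8 + 21·1/3 + 16·3/8
 = 11/2 + 29/8 + 7 + 6
 = 177/8
Net = 177/8 - 10 = 97/8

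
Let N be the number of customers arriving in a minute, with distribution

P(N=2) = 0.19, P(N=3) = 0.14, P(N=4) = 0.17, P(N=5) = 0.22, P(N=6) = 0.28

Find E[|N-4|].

1.3

E[|N-4|] = Σ |n-4|·P(N=n)
 = 2·0.19 + 1·0.14 + 0·0.17 + 1·0.22 + 2·0.28
 = 0.38 + 0.14 + 0 + 0.22 + 0.56
 = 1.3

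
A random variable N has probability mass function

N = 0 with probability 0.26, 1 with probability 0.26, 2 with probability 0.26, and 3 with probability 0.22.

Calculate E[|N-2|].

E[|N-2|] = Σ |n-2|·P(N=n)
 = 2·0.26 + 1·0.26 + 0·0.26 + 1·0.22
 = 0.52 + 0.26 + 0 + 0.22
 = 1

1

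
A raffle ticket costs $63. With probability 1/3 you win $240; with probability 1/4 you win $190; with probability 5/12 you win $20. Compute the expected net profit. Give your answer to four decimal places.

E[payout] = 240·1/3 + 190·1/4 + 20·5/12
 = 80 + 95/2 + 25/3
 = 815/6
Net = 815/6 - 63 = 437/6

72.8333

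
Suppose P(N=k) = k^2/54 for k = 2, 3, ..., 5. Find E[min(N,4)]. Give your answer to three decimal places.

3.685

E[min(N,4)] = Σ min(n,4)·P(N=n)
 = 2·2/27 + 3·1/6 + 4·8/27 + 4·25/54
 = 4/27 + 1/2 + 32/27 + 50/27
 = 199/54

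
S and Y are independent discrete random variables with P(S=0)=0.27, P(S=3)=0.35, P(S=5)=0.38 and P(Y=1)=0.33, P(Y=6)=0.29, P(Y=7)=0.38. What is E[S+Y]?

7.68

E[S+Y] = Σ_s Σ_y (s+y) · P(S=s)P(Y=y)
 = 1·0.0891 + 6·0.0783 + 7·0.1026 + 4·0.1155 + 9·0.1015 + 10·0.133 + 6·0.1254 + 11·0.1102 + 12·0.1444
 = 0.0891 + 0.4698 + 0.7182 + 0.462 + 0.9135 + 1.33 + 0.7524 + 1.2122 + 1.7328
 = 7.68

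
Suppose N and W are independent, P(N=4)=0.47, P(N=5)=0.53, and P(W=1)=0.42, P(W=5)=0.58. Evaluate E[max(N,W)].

E[max(N,W)] = Σ_n Σ_w max(n,w) · P(N=n)P(W=w)
 = 4·0.1974 + 5·0.2726 + 5·0.2226 + 5·0.3074
 = 0.7896 + 1.363 + 1.113 + 1.537
 = 4.8026

4.8026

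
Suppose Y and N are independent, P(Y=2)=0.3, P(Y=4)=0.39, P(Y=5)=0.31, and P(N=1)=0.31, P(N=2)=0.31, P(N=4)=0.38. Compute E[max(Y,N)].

3.938

E[max(Y,N)] = Σ_y Σ_n max(y,n) · P(Y=y)P(N=n)
 = 2·0.093 + 2·0.093 + 4·0.114 + 4·0.1209 + 4·0.1209 + 4·0.1482 + 5·0.0961 + 5·0.0961 + 5·0.1178
 = 0.186 + 0.186 + 0.456 + 0.4836 + 0.4836 + 0.5928 + 0.4805 + 0.4805 + 0.589
 = 3.938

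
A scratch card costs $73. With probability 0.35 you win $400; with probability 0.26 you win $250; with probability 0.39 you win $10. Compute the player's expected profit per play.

135.9

E[payout] = 400·0.35 + 250·0.26 + 10·0.39
 = 140 + 65 + 3.9
 = 208.9
Net = 208.9 - 73 = 135.9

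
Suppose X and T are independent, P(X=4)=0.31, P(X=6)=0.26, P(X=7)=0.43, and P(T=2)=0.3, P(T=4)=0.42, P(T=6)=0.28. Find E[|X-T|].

E[|X-T|] = Σ_x Σ_t |x-t| · P(X=x)P(T=t)
 = 2·0.093 + 0·0.1302 + 2·0.0868 + 4·0.078 + 2·0.1092 + 0·0.0728 + 5·0.129 + 3·0.1806 + 1·0.1204
 = 0.186 + 0 + 0.1736 + 0.312 + 0.2184 + 0 + 0.645 + 0.5418 + 0.1204
 = 2.1972

2.1972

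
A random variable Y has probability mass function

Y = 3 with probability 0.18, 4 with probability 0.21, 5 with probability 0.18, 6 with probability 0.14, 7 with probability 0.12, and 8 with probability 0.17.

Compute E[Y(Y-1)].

25.96

E[Y(Y-1)] = Σ y(y-1)·P(Y=y)
 = 6·0.18 + 12·0.21 + 20·0.18 + 30·0.14 + 42·0.12 + 56·0.17
 = 1.08 + 2.52 + 3.6 + 4.2 + 5.04 + 9.52
 = 25.96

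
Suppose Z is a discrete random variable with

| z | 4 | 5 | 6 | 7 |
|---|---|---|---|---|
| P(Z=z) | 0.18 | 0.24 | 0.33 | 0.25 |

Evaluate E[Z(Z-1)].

E[Z(Z-1)] = Σ z(z-1)·P(Z=z)
 = 12·0.18 + 20·0.24 + 30·0.33 + 42·0.25
 = 2.16 + 4.8 + 9.9 + 10.5
 = 27.36

27.36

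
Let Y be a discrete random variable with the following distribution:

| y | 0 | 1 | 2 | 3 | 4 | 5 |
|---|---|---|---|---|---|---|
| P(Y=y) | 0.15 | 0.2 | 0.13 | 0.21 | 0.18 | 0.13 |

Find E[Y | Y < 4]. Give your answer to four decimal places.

1.5797

P(Y < 4) = 0.15 + 0.2 + 0.13 + 0.21 = 0.69.
E[Y | Y < 4] = [0·0.15 + 1·0.2 + 2·0.13 + 3·0.21] / 0.69
 = 1.09 / 0.69
 = 109/69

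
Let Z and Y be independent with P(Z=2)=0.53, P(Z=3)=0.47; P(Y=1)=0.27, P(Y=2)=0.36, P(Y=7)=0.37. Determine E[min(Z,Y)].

E[min(Z,Y)] = Σ_z Σ_y min(z,y) · P(Z=z)P(Y=y)
 = 1·0.1431 + 2·0.1908 + 2·0.1961 + 1·0.1269 + 2·0.1692 + 3·0.1739
 = 0.1431 + 0.3816 + 0.3922 + 0.1269 + 0.3384 + 0.5217
 = 1.9039

1.9039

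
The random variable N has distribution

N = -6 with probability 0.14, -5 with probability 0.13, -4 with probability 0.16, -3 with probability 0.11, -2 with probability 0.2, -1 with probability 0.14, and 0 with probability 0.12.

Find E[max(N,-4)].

-2.59

E[max(N,-4)] = Σ max(n,-4)·P(N=n)
 = (-4)·0.14 + (-4)·0.13 + (-4)·0.16 + (-3)·0.11 + (-2)·0.2 + (-1)·0.14 + 0·0.12
 = (-0.56) + (-0.52) + (-0.64) + (-0.33) + (-0.4) + (-0.14) + 0
 = -2.59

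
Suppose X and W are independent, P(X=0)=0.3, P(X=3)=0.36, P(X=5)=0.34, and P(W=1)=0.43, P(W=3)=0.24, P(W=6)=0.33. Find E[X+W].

E[X+W] = Σ_x Σ_w (x+w) · P(X=x)P(W=w)
 = 1·0.129 + 3·0.072 + 6·0.099 + 4·0.1548 + 6·0.0864 + 9·0.1188 + 6·0.1462 + 8·0.0816 + 11·0.1122
 = 0.129 + 0.216 + 0.594 + 0.6192 + 0.5184 + 1.0692 + 0.8772 + 0.6528 + 1.2342
 = 5.91

5.91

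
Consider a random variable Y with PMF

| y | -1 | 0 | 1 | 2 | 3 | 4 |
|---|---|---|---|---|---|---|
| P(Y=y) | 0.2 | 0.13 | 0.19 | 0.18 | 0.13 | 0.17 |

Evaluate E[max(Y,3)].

E[max(Y,3)] = Σ max(y,3)·P(Y=y)
 = 3·0.2 + 3·0.13 + 3·0.19 + 3·0.18 + 3·0.13 + 4·0.17
 = 0.6 + 0.39 + 0.57 + 0.54 + 0.39 + 0.68
 = 3.17

3.17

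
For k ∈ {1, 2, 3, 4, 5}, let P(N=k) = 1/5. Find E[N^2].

11

E[N^2] = Σ n^2·P(N=n)
 = 1·1/5 + 4·1/5 + 9·1/5 + 16·1/5 + 25·1/5
 = 1/5 + 4/5 + 9/5 + 16/5 + 5
 = 11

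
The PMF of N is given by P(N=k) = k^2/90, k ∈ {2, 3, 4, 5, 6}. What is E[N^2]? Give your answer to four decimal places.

E[N^2] = Σ n^2·P(N=n)
 = 4·2/45 + 9·1/10 + 16·8/45 + 25·5/18 + 36·2/5
 = 8/45 + 9/10 + 128/45 + 125/18 + 72/5
 = 379/15

25.2667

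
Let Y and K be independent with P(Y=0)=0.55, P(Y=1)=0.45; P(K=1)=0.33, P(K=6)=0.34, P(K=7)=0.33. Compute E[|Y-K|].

4.23

E[|Y-K|] = Σ_y Σ_k |y-k| · P(Y=y)P(K=k)
 = 1·0.1815 + 6·0.187 + 7·0.1815 + 0·0.1485 + 5·0.153 + 6·0.1485
 = 0.1815 + 1.122 + 1.2705 + 0 + 0.765 + 0.891
 = 4.23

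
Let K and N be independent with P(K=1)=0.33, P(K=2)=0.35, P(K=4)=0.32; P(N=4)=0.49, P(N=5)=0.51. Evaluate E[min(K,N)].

E[min(K,N)] = Σ_k Σ_n min(k,n) · P(K=k)P(N=n)
 = 1·0.1617 + 1·0.1683 + 2·0.1715 + 2·0.1785 + 4·0.1568 + 4·0.1632
 = 0.1617 + 0.1683 + 0.343 + 0.357 + 0.6272 + 0.6528
 = 2.31

2.31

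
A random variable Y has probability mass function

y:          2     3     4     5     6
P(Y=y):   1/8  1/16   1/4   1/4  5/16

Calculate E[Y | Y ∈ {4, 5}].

P(Y ∈ {4, 5}) = 1/4 + 1/4 = 1/2.
E[Y | Y ∈ {4, 5}] = [4·1/4 + 5·1/4] / (1/2)
 = 9/4 / (1/2)
 = 9/2

4.5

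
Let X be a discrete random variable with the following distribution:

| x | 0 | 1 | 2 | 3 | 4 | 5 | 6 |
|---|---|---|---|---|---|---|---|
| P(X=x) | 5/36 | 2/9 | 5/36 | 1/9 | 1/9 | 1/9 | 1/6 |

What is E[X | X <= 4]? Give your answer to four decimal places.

1.7692

P(X <= 4) = 5/36 + 2/9 + 5/36 + 1/9 + 1/9 = 13/18.
E[X | X <= 4] = [0·5/36 + 1·2/9 + 2·5/36 + 3·1/9 + 4·1/9] / (13/18)
 = 23/18 / (13/18)
 = 23/13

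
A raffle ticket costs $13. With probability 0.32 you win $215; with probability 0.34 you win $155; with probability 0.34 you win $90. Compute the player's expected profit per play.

E[payout] = 215·0.32 + 155·0.34 + 90·0.34
 = 68.8 + 52.7 + 30.6
 = 152.1
Net = 152.1 - 13 = 139.1

139.1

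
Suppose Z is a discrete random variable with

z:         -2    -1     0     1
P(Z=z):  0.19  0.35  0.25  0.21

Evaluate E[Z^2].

1.32

E[Z^2] = Σ z^2·P(Z=z)
 = 4·0.19 + 1·0.35 + 0·0.25 + 1·0.21
 = 0.76 + 0.35 + 0 + 0.21
 = 1.32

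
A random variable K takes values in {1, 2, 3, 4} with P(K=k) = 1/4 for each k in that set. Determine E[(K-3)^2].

E[(K-3)^2] = Σ (k-3)^2·P(K=k)
 = 4·1/4 + 1·1/4 + 0·1/4 + 1·1/4
 = 1 + 1/4 + 0 + 1/4
 = 3/2

1.5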